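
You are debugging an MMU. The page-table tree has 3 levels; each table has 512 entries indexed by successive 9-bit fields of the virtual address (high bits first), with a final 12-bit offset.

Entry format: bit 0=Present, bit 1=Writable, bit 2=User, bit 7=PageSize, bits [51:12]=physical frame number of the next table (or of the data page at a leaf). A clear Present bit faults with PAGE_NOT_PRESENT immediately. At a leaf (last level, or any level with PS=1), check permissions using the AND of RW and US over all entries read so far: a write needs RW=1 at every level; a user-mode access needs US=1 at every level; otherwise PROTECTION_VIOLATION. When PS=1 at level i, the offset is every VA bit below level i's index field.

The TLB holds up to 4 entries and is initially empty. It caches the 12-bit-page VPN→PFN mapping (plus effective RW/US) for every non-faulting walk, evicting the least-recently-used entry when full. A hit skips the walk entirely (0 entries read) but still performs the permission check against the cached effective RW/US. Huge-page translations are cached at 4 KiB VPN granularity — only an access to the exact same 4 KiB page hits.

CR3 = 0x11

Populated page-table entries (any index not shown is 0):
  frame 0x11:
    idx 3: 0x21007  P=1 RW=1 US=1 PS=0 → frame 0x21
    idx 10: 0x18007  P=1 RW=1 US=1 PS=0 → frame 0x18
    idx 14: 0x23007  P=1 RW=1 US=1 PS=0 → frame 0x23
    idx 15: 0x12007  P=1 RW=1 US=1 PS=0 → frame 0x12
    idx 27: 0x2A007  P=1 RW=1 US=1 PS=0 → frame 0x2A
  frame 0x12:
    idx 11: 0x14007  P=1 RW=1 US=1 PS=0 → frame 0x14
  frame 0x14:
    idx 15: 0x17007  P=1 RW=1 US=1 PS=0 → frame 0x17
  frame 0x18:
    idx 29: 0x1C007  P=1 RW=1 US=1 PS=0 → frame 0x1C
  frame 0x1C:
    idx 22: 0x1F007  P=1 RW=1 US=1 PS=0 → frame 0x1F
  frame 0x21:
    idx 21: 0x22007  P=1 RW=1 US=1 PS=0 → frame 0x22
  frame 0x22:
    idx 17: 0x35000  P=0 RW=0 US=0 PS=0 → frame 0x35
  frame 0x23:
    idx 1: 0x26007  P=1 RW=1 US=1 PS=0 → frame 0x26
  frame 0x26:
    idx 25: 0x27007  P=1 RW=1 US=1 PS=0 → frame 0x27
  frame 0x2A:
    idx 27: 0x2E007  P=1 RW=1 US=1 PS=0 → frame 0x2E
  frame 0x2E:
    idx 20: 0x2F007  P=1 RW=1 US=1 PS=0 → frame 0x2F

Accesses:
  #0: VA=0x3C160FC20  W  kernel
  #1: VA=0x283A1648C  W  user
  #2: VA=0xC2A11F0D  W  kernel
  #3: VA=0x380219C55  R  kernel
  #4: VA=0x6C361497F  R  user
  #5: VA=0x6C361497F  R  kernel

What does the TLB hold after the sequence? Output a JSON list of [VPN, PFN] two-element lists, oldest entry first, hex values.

Trace:
#0 VA=0x3C160FC20 (w,kernel):
  L0: frame=0x11 idx=15 entry=0x12007 [P=1 RW=1 US=1 PS=0]
  L1: frame=0x12 idx=11 entry=0x14007 [P=1 RW=1 US=1 PS=0]
  L2: frame=0x14 idx=15 entry=0x17007 [P=1 RW=1 US=1 PS=0]
  → PA=0x17C20  (3 entries read)
#1 VA=0x283A1648C (w,user):
  L0: frame=0x11 idx=10 entry=0x18007 [P=1 RW=1 US=1 PS=0]
  L1: frame=0x18 idx=29 entry=0x1C007 [P=1 RW=1 US=1 PS=0]
  L2: frame=0x1C idx=22 entry=0x1F007 [P=1 RW=1 US=1 PS=0]
  → PA=0x1F48C  (3 entries read)
#2 VA=0xC2A11F0D (w,kernel):
  L0: frame=0x11 idx=3 entry=0x21007 [P=1 RW=1 US=1 PS=0]
  L1: frame=0x21 idx=21 entry=0x22007 [P=1 RW=1 US=1 PS=0]
  L2: frame=0x22 idx=17 entry=0x35000 [P=0 RW=0 US=0 PS=0]
  ⇒ fault: PAGE_NOT_PRESENT  — 3 lookups
#3 VA=0x380219C55 (r,kernel):
  L0: frame=0x11 idx=14 entry=0x23007 [P=1 RW=1 US=1 PS=0]
  L1: frame=0x23 idx=1 entry=0x26007 [P=1 RW=1 US=1 PS=0]
  L2: frame=0x26 idx=25 entry=0x27007 [P=1 RW=1 US=1 PS=0]
  → PA=0x27C55  (3 entries read)
#4 VA=0x6C361497F (r,user):
  L0: frame=0x11 idx=27 entry=0x2A007 [P=1 RW=1 US=1 PS=0]
  L1: frame=0x2A idx=27 entry=0x2E007 [P=1 RW=1 US=1 PS=0]
  L2: frame=0x2E idx=20 entry=0x2F007 [P=1 RW=1 US=1 PS=0]
  → PA=0x2F97F  (3 entries read)
#5 VA=0x6C361497F (r,kernel):
  TLB hit vpn=0x6C3614 → PA=0x2F97F

TLB: [["0x3C160F", "0x17"], ["0x283A16", "0x1F"], ["0x380219", "0x27"], ["0x6C3614", "0x2F"]]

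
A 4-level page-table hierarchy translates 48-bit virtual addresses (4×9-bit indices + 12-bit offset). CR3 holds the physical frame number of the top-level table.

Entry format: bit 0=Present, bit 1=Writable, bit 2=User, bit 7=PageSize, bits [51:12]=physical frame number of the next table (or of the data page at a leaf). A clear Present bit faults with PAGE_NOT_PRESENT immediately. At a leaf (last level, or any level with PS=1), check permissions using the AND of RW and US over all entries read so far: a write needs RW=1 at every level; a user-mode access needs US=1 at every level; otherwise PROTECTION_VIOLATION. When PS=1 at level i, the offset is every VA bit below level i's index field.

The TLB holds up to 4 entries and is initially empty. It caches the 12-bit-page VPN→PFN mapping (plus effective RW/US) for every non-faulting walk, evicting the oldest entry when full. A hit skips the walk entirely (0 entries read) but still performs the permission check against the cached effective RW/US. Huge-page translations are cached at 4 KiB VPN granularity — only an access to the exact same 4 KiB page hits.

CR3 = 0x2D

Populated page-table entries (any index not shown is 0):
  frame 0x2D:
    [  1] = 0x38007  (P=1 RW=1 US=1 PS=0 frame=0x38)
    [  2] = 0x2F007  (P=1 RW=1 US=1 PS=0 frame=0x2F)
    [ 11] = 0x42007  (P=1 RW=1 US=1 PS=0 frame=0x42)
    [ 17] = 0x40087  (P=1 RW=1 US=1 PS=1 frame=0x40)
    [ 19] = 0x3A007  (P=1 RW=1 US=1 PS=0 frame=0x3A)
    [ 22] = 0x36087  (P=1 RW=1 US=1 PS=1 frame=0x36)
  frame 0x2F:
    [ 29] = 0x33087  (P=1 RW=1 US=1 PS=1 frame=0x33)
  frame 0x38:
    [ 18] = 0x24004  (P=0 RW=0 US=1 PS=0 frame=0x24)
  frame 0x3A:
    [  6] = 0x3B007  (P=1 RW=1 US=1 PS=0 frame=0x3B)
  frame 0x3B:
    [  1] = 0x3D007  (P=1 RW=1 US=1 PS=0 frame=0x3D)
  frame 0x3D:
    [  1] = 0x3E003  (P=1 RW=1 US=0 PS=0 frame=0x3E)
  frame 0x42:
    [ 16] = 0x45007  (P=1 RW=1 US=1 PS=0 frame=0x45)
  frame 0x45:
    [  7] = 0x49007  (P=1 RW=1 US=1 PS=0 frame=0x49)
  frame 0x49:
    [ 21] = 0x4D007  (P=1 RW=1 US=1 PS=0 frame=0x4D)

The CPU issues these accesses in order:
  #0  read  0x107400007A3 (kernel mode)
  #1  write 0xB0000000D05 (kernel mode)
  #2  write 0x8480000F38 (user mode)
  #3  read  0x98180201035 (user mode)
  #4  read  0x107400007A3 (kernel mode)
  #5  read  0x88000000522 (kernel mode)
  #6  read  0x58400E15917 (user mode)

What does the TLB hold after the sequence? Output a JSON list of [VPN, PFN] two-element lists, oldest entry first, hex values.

Walk each access:
#0 VA=0x107400007A3 (r,kernel):
  lvl0: tbl 0x2D, slot 2 ⇒ 0x2F007 (P1/RW1/US1/PS0)
  lvl1: tbl 0x2F, slot 29 ⇒ 0x33087 (P1/RW1/US1/PS1)
  ⇒ phys 0x337A3 (huge @L1)  [2 reads]
#1 VA=0xB0000000D05 (w,kernel):
  lvl0: tbl 0x2D, slot 22 ⇒ 0x36087 (P1/RW1/US1/PS1)
  ⇒ phys 0x36D05 (huge @L0)  [1 reads]
#2 VA=0x8480000F38 (w,user):
  lvl0: tbl 0x2D, slot 1 ⇒ 0x38007 (P1/RW1/US1/PS0)
  lvl1: tbl 0x38, slot 18 ⇒ 0x24004 (P0/RW0/US1/PS0)
  ⇒ fault: PAGE_NOT_PRESENT  — 2 lookups
#3 VA=0x98180201035 (r,user):
  lvl0: tbl 0x2D, slot 19 ⇒ 0x3A007 (P1/RW1/US1/PS0)
  lvl1: tbl 0x3A, slot 6 ⇒ 0x3B007 (P1/RW1/US1/PS0)
  lvl2: tbl 0x3B, slot 1 ⇒ 0x3D007 (P1/RW1/US1/PS0)
  lvl3: tbl 0x3D, slot 1 ⇒ 0x3E003 (P1/RW1/US0/PS0)
  ⇒ fault: PROTECTION_VIOLATION  — 4 lookups
#4 VA=0x107400007A3 (r,kernel):
  TLB hit vpn=0x10740000 → PA=0x337A3
#5 VA=0x88000000522 (r,kernel):
  lvl0: tbl 0x2D, slot 17 ⇒ 0x40087 (P1/RW1/US1/PS1)
  ⇒ phys 0x40522 (huge @L0)  [1 reads]
#6 VA=0x58400E15917 (r,user):
  lvl0: tbl 0x2D, slot 11 ⇒ 0x42007 (P1/RW1/US1/PS0)
  lvl1: tbl 0x42, slot 16 ⇒ 0x45007 (P1/RW1/US1/PS0)
  lvl2: tbl 0x45, slot 7 ⇒ 0x49007 (P1/RW1/US1/PS0)
  lvl3: tbl 0x49, slot 21 ⇒ 0x4D007 (P1/RW1/US1/PS0)
  ⇒ phys 0x4D917  [4 reads]

TLB: [["0x10740000", "0x33"], ["0xB0000000", "0x36"], ["0x88000000", "0x40"], ["0x58400E15", "0x4D"]]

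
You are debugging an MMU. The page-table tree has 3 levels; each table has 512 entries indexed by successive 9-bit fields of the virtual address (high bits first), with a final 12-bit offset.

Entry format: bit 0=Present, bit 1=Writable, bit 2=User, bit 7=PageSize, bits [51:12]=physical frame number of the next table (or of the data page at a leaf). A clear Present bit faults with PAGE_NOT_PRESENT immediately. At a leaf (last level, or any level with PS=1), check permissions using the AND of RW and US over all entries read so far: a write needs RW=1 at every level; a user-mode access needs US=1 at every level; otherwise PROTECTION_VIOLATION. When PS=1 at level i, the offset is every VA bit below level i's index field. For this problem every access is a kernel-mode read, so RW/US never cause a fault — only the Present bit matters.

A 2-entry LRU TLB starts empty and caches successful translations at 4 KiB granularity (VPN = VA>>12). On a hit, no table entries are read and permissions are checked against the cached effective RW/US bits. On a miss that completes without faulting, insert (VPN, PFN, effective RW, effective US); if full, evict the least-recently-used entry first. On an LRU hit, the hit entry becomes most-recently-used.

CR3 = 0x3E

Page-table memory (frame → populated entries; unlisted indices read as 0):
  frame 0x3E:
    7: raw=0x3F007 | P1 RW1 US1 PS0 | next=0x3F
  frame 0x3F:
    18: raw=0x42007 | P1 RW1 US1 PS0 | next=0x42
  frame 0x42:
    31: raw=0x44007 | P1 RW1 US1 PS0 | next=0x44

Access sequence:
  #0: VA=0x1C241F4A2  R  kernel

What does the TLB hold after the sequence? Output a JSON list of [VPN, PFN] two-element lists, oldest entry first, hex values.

Per-access translation:
#0 VA=0x1C241F4A2 (r,kernel):
  [0] read 0x3E idx=7: raw=0x3F007 flags P=1 W=1 U=1 S=0
  [1] read 0x3F idx=18: raw=0x42007 flags P=1 W=1 U=1 S=0
  [2] read 0x42 idx=31: raw=0x44007 flags P=1 W=1 U=1 S=0
  ✓ 0x444A2  — 3 lookups

TLB: [["0x1C241F", "0x44"]]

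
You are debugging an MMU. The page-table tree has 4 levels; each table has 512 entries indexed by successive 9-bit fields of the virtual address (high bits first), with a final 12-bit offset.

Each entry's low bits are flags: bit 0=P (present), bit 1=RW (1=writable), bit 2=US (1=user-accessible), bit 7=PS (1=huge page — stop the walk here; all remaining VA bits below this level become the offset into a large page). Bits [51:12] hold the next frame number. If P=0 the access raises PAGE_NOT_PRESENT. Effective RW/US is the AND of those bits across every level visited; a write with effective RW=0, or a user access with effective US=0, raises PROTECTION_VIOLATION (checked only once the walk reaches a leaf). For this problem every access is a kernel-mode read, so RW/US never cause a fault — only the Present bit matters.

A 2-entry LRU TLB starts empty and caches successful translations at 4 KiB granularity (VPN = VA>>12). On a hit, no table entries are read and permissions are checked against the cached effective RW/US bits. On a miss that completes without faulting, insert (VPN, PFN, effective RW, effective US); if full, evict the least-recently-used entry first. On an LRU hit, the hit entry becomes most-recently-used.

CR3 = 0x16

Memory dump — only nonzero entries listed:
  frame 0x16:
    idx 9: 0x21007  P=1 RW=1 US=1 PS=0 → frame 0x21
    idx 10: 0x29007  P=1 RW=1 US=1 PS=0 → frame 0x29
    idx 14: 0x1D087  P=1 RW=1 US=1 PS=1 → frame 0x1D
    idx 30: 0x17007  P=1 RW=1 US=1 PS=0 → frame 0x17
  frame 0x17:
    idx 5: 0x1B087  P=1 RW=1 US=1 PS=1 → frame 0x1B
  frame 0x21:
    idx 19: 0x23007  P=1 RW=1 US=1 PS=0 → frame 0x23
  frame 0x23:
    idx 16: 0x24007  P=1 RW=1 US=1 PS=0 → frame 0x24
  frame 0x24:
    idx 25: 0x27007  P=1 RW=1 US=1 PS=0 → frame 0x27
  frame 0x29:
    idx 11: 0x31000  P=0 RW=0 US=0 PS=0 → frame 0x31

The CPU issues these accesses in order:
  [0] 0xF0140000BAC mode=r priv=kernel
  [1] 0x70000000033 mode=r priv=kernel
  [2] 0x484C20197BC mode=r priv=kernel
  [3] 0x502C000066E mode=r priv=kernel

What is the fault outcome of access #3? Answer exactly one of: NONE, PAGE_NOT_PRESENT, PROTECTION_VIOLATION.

Trace:
#0 VA=0xF0140000BAC (r,kernel):
  lvl0: tbl 0x16, slot 30 ⇒ 0x17007 (P1/RW1/US1/PS0)
  lvl1: tbl 0x17, slot 5 ⇒ 0x1B087 (P1/RW1/US1/PS1)
  → PA=0x1BBAC (huge @L1)  (2 entries read)
#1 VA=0x70000000033 (r,kernel):
  lvl0: tbl 0x16, slot 14 ⇒ 0x1D087 (P1/RW1/US1/PS1)
  → PA=0x1D033 (huge @L0)  (1 entries read)
#2 VA=0x484C20197BC (r,kernel):
  lvl0: tbl 0x16, slot 9 ⇒ 0x21007 (P1/RW1/US1/PS0)
  lvl1: tbl 0x21, slot 19 ⇒ 0x23007 (P1/RW1/US1/PS0)
  lvl2: tbl 0x23, slot 16 ⇒ 0x24007 (P1/RW1/US1/PS0)
  lvl3: tbl 0x24, slot 25 ⇒ 0x27007 (P1/RW1/US1/PS0)
  → PA=0x277BC  (4 entries read)
#3 VA=0x502C000066E (r,kernel):
  lvl0: tbl 0x16, slot 10 ⇒ 0x29007 (P1/RW1/US1/PS0)
  lvl1: tbl 0x29, slot 11 ⇒ 0x31000 (P0/RW0/US0/PS0)
  → PAGE_NOT_PRESENT  (2 entries read)

Access #3 fault: PAGE_NOT_PRESENT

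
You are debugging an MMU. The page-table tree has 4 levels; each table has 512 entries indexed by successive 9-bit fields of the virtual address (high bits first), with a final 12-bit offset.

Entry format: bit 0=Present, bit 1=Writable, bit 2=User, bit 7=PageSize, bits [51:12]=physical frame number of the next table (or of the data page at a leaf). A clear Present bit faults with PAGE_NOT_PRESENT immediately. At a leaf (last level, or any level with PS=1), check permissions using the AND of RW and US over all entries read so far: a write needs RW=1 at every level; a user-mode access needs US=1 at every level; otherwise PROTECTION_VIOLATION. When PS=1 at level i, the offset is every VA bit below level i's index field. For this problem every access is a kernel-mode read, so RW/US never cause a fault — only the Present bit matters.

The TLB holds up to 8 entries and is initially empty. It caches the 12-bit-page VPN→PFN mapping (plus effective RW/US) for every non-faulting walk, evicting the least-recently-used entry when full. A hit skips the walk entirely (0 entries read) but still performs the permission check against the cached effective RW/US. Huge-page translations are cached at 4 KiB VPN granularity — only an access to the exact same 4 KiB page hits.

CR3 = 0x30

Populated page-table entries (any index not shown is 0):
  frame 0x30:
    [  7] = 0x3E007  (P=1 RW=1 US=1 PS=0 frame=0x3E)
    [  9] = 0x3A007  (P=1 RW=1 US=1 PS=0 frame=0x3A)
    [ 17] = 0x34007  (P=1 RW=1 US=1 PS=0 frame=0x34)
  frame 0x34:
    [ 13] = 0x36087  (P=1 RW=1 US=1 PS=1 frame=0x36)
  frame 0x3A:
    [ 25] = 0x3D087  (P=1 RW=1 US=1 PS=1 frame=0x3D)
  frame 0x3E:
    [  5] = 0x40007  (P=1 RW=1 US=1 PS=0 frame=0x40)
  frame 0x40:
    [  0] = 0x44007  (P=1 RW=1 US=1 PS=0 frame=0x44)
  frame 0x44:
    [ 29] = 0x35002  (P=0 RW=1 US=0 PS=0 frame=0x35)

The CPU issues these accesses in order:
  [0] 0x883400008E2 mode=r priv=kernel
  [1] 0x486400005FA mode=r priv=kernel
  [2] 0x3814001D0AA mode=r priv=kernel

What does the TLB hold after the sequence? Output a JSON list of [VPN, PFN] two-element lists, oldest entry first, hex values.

Trace:
#0 VA=0x883400008E2 (r,kernel):
  [0] read 0x30 idx=17: raw=0x34007 flags P=1 W=1 U=1 S=0
  [1] read 0x34 idx=13: raw=0x36087 flags P=1 W=1 U=1 S=1
  ✓ 0x368E2 (huge @L1)  — 2 lookups
#1 VA=0x486400005FA (r,kernel):
  [0] read 0x30 idx=9: raw=0x3A007 flags P=1 W=1 U=1 S=0
  [1] read 0x3A idx=25: raw=0x3D087 flags P=1 W=1 U=1 S=1
  ✓ 0x3D5FA (huge @L1)  — 2 lookups
#2 VA=0x3814001D0AA (r,kernel):
  [0] read 0x30 idx=7: raw=0x3E007 flags P=1 W=1 U=1 S=0
  [1] read 0x3E idx=5: raw=0x40007 flags P=1 W=1 U=1 S=0
  [2] read 0x40 idx=0: raw=0x44007 flags P=1 W=1 U=1 S=0
  [3] read 0x44 idx=29: raw=0x35002 flags P=0 W=1 U=0 S=0
  → PAGE_NOT_PRESENT  (4 entries read)

TLB: [["0x88340000", "0x36"], ["0x48640000", "0x3D"]]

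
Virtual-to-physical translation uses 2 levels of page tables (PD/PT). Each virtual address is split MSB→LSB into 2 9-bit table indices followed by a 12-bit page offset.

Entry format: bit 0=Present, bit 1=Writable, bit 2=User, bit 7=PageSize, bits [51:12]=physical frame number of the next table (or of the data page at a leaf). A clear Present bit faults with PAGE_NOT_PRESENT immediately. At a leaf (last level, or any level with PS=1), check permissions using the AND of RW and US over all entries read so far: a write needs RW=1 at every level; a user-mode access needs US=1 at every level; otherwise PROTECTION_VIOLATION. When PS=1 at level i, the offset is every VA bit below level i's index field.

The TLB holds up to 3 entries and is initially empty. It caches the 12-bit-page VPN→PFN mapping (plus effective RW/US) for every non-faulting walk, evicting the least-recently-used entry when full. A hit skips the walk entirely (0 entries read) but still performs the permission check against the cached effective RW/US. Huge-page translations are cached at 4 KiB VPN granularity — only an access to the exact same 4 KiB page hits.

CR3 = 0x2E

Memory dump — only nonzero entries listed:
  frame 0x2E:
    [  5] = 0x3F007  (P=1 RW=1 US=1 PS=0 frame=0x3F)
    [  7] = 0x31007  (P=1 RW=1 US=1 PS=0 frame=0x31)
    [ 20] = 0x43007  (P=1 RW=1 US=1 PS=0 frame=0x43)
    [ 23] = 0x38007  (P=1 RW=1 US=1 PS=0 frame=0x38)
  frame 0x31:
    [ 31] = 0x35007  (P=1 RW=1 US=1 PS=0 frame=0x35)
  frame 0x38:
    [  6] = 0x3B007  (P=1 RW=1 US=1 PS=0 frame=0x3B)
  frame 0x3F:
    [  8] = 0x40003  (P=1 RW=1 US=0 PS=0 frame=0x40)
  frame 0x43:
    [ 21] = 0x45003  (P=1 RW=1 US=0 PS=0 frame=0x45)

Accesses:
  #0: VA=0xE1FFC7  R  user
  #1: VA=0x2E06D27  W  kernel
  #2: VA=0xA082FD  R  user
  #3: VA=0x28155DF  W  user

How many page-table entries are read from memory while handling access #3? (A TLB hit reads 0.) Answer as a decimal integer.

Per-access translation:
#0 VA=0xE1FFC7 (r,user):
  [0] read 0x2E idx=7: raw=0x31007 flags P=1 W=1 U=1 S=0
  [1] read 0x31 idx=31: raw=0x35007 flags P=1 W=1 U=1 S=0
  ⇒ phys 0x35FC7  [2 reads]
#1 VA=0x2E06D27 (w,kernel):
  [0] read 0x2E idx=23: raw=0x38007 flags P=1 W=1 U=1 S=0
  [1] read 0x38 idx=6: raw=0x3B007 flags P=1 W=1 U=1 S=0
  ⇒ phys 0x3BD27  [2 reads]
#2 VA=0xA082FD (r,user):
  [0] read 0x2E idx=5: raw=0x3F007 flags P=1 W=1 U=1 S=0
  [1] read 0x3F idx=8: raw=0x40003 flags P=1 W=1 U=0 S=0
  ⇒ fault: PROTECTION_VIOLATION  — 2 lookups
#3 VA=0x28155DF (w,user):
  [0] read 0x2E idx=20: raw=0x43007 flags P=1 W=1 U=1 S=0
  [1] read 0x43 idx=21: raw=0x45003 flags P=1 W=1 U=0 S=0
  ⇒ fault: PROTECTION_VIOLATION  — 2 lookups

Entries read for #3: 2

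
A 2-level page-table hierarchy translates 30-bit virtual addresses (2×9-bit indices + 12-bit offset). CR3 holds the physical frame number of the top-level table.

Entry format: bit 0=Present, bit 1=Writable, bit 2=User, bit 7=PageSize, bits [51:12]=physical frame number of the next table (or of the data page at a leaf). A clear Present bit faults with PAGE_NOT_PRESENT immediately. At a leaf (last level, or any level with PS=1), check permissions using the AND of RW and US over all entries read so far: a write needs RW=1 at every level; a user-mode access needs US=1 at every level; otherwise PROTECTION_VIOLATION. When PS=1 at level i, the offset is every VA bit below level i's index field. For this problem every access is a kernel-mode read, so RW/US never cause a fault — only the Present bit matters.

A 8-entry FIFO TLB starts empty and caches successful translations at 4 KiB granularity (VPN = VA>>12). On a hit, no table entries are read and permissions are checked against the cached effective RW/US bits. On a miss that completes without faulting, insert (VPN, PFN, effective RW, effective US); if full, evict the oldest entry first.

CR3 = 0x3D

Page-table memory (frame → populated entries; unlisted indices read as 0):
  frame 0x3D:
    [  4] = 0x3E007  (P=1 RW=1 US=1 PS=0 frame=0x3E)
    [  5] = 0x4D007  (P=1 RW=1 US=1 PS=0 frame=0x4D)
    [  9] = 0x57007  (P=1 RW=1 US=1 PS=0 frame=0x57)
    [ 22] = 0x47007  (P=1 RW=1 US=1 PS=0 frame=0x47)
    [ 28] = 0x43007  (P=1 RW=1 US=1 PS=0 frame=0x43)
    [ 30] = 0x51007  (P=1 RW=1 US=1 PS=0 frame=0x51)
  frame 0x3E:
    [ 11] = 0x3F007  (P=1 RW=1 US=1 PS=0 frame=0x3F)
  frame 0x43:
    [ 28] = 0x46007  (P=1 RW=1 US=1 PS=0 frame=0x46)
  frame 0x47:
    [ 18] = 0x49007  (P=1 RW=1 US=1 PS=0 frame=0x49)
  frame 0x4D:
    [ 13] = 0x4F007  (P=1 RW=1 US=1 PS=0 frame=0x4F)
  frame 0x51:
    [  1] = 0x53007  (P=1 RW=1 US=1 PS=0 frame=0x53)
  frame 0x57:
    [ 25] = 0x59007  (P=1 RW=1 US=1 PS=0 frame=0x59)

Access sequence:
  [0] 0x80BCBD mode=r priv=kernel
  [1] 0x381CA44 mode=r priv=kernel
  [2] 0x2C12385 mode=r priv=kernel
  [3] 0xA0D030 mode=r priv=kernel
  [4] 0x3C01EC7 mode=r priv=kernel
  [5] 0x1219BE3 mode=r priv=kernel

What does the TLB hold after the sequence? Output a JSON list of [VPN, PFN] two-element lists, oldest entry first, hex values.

Trace:
#0 VA=0x80BCBD (r,kernel):
  L0 @0x3D[4] → 0x3E007  P=1,RW=1,US=1,PS=0
  L1 @0x3E[11] → 0x3F007  P=1,RW=1,US=1,PS=0
  ✓ 0x3FCBD  — 2 lookups
#1 VA=0x381CA44 (r,kernel):
  L0 @0x3D[28] → 0x43007  P=1,RW=1,US=1,PS=0
  L1 @0x43[28] → 0x46007  P=1,RW=1,US=1,PS=0
  ✓ 0x46A44  — 2 lookups
#2 VA=0x2C12385 (r,kernel):
  L0 @0x3D[22] → 0x47007  P=1,RW=1,US=1,PS=0
  L1 @0x47[18] → 0x49007  P=1,RW=1,US=1,PS=0
  ✓ 0x49385  — 2 lookups
#3 VA=0xA0D030 (r,kernel):
  L0 @0x3D[5] → 0x4D007  P=1,RW=1,US=1,PS=0
  L1 @0x4D[13] → 0x4F007  P=1,RW=1,US=1,PS=0
  ✓ 0x4F030  — 2 lookups
#4 VA=0x3C01EC7 (r,kernel):
  L0 @0x3D[30] → 0x51007  P=1,RW=1,US=1,PS=0
  L1 @0x51[1] → 0x53007  P=1,RW=1,US=1,PS=0
  ✓ 0x53EC7  — 2 lookups
#5 VA=0x1219BE3 (r,kernel):
  L0 @0x3D[9] → 0x57007  P=1,RW=1,US=1,PS=0
  L1 @0x57[25] → 0x59007  P=1,RW=1,US=1,PS=0
  ✓ 0x59BE3  — 2 lookups

TLB: [["0x80B", "0x3F"], ["0x381C", "0x46"], ["0x2C12", "0x49"], ["0xA0D", "0x4F"], ["0x3C01", "0x53"], ["0x1219", "0x59"]]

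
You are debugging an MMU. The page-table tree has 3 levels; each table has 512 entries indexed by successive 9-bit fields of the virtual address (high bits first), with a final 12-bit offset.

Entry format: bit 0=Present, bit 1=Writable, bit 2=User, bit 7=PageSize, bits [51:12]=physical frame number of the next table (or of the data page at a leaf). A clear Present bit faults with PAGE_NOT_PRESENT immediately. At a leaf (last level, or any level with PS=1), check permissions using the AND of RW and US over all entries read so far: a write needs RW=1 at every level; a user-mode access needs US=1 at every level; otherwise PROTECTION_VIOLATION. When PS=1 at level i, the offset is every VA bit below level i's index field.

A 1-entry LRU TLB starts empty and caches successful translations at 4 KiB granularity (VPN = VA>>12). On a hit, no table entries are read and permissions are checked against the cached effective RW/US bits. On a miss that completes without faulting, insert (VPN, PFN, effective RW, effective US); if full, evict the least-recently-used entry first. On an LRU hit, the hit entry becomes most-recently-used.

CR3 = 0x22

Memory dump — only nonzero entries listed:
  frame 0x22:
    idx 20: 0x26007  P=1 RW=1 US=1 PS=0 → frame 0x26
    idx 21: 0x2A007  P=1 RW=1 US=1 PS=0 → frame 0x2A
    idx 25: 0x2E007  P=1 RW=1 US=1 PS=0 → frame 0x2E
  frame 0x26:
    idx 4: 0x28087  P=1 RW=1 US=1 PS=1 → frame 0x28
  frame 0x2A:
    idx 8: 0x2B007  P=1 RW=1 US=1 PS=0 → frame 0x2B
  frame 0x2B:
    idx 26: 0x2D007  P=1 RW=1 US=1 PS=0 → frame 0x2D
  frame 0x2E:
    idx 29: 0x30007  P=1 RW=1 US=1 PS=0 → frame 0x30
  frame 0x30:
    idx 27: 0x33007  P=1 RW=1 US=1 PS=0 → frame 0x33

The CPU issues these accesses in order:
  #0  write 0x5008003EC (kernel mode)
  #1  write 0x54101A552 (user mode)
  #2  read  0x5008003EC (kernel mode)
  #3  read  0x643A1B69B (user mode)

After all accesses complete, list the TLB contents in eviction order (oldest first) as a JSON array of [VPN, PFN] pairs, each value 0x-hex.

Walk each access:
#0 VA=0x5008003EC (w,kernel):
  L0: frame=0x22 idx=20 entry=0x26007 [P=1 RW=1 US=1 PS=0]
  L1: frame=0x26 idx=4 entry=0x28087 [P=1 RW=1 US=1 PS=1]
  ✓ 0x283EC (huge @L1)  — 2 lookups
#1 VA=0x54101A552 (w,user):
  L0: frame=0x22 idx=21 entry=0x2A007 [P=1 RW=1 US=1 PS=0]
  L1: frame=0x2A idx=8 entry=0x2B007 [P=1 RW=1 US=1 PS=0]
  L2: frame=0x2B idx=26 entry=0x2D007 [P=1 RW=1 US=1 PS=0]
  ✓ 0x2D552  — 3 lookups
#2 VA=0x5008003EC (r,kernel):
  L0: frame=0x22 idx=20 entry=0x26007 [P=1 RW=1 US=1 PS=0]
  L1: frame=0x26 idx=4 entry=0x28087 [P=1 RW=1 US=1 PS=1]
  ✓ 0x283EC (huge @L1)  — 2 lookups
#3 VA=0x643A1B69B (r,user):
  L0: frame=0x22 idx=25 entry=0x2E007 [P=1 RW=1 US=1 PS=0]
  L1: frame=0x2E idx=29 entry=0x30007 [P=1 RW=1 US=1 PS=0]
  L2: frame=0x30 idx=27 entry=0x33007 [P=1 RW=1 US=1 PS=0]
  ✓ 0x3369B  — 3 lookups

TLB: [["0x643A1B", "0x33"]]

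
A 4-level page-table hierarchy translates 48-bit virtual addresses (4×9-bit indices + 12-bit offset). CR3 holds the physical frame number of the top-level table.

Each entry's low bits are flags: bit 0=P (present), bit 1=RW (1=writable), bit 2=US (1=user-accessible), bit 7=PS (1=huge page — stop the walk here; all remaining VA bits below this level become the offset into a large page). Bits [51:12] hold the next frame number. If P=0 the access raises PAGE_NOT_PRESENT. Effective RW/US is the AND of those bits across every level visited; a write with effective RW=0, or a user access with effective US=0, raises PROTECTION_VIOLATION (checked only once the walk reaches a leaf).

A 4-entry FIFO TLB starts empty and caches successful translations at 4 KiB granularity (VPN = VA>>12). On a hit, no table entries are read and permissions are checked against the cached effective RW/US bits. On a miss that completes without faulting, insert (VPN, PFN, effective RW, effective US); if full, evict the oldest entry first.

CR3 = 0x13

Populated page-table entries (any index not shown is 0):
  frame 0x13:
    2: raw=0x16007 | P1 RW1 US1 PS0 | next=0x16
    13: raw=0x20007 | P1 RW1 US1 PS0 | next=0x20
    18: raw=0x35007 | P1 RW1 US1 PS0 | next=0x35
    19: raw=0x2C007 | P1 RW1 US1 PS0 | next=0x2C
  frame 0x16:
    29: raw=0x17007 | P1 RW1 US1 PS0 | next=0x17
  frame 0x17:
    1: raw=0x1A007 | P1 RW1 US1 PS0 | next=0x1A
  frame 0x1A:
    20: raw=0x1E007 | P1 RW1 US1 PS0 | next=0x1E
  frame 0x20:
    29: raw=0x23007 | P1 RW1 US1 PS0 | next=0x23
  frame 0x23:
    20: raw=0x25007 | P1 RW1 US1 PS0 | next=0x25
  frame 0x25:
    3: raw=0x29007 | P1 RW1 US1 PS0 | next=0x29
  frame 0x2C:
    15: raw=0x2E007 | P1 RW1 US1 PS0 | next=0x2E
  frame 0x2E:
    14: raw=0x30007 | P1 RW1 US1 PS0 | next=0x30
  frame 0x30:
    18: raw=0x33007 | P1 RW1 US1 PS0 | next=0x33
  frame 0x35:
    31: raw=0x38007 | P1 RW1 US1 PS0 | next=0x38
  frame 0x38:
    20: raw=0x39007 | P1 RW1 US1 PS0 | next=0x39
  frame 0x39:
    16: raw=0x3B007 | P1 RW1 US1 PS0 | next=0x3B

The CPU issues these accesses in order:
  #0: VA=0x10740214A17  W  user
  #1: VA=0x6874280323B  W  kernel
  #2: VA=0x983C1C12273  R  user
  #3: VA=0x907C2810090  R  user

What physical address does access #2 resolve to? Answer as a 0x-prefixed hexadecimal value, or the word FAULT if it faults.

Trace:
#0 VA=0x10740214A17 (w,user):
  lvl0: tbl 0x13, slot 2 ⇒ 0x16007 (P1/RW1/US1/PS0)
  lvl1: tbl 0x16, slot 29 ⇒ 0x17007 (P1/RW1/US1/PS0)
  lvl2: tbl 0x17, slot 1 ⇒ 0x1A007 (P1/RW1/US1/PS0)
  lvl3: tbl 0x1A, slot 20 ⇒ 0x1E007 (P1/RW1/US1/PS0)
  → PA=0x1EA17  (4 entries read)
#1 VA=0x6874280323B (w,kernel):
  lvl0: tbl 0x13, slot 13 ⇒ 0x20007 (P1/RW1/US1/PS0)
  lvl1: tbl 0x20, slot 29 ⇒ 0x23007 (P1/RW1/US1/PS0)
  lvl2: tbl 0x23, slot 20 ⇒ 0x25007 (P1/RW1/US1/PS0)
  lvl3: tbl 0x25, slot 3 ⇒ 0x29007 (P1/RW1/US1/PS0)
  → PA=0x2923B  (4 entries read)
#2 VA=0x983C1C12273 (r,user):
  lvl0: tbl 0x13, slot 19 ⇒ 0x2C007 (P1/RW1/US1/PS0)
  lvl1: tbl 0x2C, slot 15 ⇒ 0x2E007 (P1/RW1/US1/PS0)
  lvl2: tbl 0x2E, slot 14 ⇒ 0x30007 (P1/RW1/US1/PS0)
  lvl3: tbl 0x30, slot 18 ⇒ 0x33007 (P1/RW1/US1/PS0)
  → PA=0x33273  (4 entries read)
#3 VA=0x907C2810090 (r,user):
  lvl0: tbl 0x13, slot 18 ⇒ 0x35007 (P1/RW1/US1/PS0)
  lvl1: tbl 0x35, slot 31 ⇒ 0x38007 (P1/RW1/US1/PS0)
  lvl2: tbl 0x38, slot 20 ⇒ 0x39007 (P1/RW1/US1/PS0)
  lvl3: tbl 0x39, slot 16 ⇒ 0x3B007 (P1/RW1/US1/PS0)
  → PA=0x3B090  (4 entries read)

Access #2 PA: 0x33273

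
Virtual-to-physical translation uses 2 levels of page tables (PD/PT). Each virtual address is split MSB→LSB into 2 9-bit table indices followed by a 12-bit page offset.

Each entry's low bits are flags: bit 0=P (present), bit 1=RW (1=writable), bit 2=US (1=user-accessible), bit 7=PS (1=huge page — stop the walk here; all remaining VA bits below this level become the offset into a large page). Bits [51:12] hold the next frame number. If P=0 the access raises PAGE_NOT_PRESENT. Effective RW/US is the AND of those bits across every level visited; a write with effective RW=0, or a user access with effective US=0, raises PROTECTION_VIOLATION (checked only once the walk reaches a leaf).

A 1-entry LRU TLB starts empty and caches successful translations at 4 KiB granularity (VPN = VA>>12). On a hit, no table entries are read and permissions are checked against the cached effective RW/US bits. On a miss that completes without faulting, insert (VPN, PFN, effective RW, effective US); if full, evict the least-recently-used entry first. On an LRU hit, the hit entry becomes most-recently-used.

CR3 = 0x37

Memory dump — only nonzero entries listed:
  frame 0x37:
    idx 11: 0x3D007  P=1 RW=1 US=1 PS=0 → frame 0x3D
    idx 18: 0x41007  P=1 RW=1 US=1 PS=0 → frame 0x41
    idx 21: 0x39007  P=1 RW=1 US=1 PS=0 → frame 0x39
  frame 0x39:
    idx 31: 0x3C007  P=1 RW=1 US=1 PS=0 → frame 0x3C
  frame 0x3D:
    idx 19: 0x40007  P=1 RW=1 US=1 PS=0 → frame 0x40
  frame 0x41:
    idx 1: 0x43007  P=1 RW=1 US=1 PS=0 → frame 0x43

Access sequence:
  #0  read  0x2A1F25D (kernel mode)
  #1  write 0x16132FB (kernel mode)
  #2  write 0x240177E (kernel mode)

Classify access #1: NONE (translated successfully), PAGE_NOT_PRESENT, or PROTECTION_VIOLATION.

Walk each access:
#0 VA=0x2A1F25D (r,kernel):
  L0: frame=0x37 idx=21 entry=0x39007 [P=1 RW=1 US=1 PS=0]
  L1: frame=0x39 idx=31 entry=0x3C007 [P=1 RW=1 US=1 PS=0]
  → PA=0x3C25D  (2 entries read)
#1 VA=0x16132FB (w,kernel):
  L0: frame=0x37 idx=11 entry=0x3D007 [P=1 RW=1 US=1 PS=0]
  L1: frame=0x3D idx=19 entry=0x40007 [P=1 RW=1 US=1 PS=0]
  → PA=0x402FB  (2 entries read)
#2 VA=0x240177E (w,kernel):
  L0: frame=0x37 idx=18 entry=0x41007 [P=1 RW=1 US=1 PS=0]
  L1: frame=0x41 idx=1 entry=0x43007 [P=1 RW=1 US=1 PS=0]
  → PA=0x4377E  (2 entries read)

Access #1 fault: NONE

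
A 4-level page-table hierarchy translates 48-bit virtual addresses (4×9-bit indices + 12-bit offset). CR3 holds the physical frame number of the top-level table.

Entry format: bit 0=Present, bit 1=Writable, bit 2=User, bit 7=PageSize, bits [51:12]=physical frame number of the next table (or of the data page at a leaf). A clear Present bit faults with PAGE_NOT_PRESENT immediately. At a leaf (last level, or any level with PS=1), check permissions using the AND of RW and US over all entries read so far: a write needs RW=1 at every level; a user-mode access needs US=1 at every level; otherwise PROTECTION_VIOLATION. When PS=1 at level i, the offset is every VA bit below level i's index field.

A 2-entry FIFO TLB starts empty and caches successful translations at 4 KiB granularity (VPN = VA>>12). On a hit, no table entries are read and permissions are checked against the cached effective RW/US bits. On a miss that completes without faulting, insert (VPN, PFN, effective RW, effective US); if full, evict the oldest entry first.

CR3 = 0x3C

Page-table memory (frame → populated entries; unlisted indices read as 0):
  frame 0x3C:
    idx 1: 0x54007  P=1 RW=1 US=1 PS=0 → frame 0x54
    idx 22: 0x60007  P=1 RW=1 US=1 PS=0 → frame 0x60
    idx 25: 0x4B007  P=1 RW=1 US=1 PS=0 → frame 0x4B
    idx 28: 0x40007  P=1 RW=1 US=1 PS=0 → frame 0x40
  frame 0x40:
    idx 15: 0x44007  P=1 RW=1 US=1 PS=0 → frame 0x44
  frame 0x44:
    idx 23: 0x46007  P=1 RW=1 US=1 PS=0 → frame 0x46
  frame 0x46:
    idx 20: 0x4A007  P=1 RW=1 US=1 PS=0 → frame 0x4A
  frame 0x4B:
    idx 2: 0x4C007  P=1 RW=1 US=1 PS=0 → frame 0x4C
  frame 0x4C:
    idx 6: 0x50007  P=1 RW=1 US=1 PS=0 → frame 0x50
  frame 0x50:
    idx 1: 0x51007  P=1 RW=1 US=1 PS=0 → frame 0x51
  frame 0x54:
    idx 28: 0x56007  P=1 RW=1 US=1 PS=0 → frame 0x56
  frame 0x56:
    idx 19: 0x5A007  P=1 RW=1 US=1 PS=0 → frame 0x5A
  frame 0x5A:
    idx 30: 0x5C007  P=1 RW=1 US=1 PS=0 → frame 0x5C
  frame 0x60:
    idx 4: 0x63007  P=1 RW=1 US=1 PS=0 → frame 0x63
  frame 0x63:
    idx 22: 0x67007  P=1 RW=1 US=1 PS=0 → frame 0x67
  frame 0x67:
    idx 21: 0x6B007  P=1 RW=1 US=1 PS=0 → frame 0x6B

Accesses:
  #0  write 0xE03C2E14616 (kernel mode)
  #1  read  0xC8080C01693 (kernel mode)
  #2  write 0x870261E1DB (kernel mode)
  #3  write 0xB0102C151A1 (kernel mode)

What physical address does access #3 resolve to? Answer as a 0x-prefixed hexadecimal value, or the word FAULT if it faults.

Walk each access:
#0 VA=0xE03C2E14616 (w,kernel):
  [0] read 0x3C idx=28: raw=0x40007 flags P=1 W=1 U=1 S=0
  [1] read 0x40 idx=15: raw=0x44007 flags P=1 W=1 U=1 S=0
  [2] read 0x44 idx=23: raw=0x46007 flags P=1 W=1 U=1 S=0
  [3] read 0x46 idx=20: raw=0x4A007 flags P=1 W=1 U=1 S=0
  → PA=0x4A616  (4 entries read)
#1 VA=0xC8080C01693 (r,kernel):
  [0] read 0x3C idx=25: raw=0x4B007 flags P=1 W=1 U=1 S=0
  [1] read 0x4B idx=2: raw=0x4C007 flags P=1 W=1 U=1 S=0
  [2] read 0x4C idx=6: raw=0x50007 flags P=1 W=1 U=1 S=0
  [3] read 0x50 idx=1: raw=0x51007 flags P=1 W=1 U=1 S=0
  → PA=0x51693  (4 entries read)
#2 VA=0x870261E1DB (w,kernel):
  [0] read 0x3C idx=1: raw=0x54007 flags P=1 W=1 U=1 S=0
  [1] read 0x54 idx=28: raw=0x56007 flags P=1 W=1 U=1 S=0
  [2] read 0x56 idx=19: raw=0x5A007 flags P=1 W=1 U=1 S=0
  [3] read 0x5A idx=30: raw=0x5C007 flags P=1 W=1 U=1 S=0
  → PA=0x5C1DB  (4 entries read)
#3 VA=0xB0102C151A1 (w,kernel):
  [0] read 0x3C idx=22: raw=0x60007 flags P=1 W=1 U=1 S=0
  [1] read 0x60 idx=4: raw=0x63007 flags P=1 W=1 U=1 S=0
  [2] read 0x63 idx=22: raw=0x67007 flags P=1 W=1 U=1 S=0
  [3] read 0x67 idx=21: raw=0x6B007 flags P=1 W=1 U=1 S=0
  → PA=0x6B1A1  (4 entries read)

Access #3 PA: 0x6B1A1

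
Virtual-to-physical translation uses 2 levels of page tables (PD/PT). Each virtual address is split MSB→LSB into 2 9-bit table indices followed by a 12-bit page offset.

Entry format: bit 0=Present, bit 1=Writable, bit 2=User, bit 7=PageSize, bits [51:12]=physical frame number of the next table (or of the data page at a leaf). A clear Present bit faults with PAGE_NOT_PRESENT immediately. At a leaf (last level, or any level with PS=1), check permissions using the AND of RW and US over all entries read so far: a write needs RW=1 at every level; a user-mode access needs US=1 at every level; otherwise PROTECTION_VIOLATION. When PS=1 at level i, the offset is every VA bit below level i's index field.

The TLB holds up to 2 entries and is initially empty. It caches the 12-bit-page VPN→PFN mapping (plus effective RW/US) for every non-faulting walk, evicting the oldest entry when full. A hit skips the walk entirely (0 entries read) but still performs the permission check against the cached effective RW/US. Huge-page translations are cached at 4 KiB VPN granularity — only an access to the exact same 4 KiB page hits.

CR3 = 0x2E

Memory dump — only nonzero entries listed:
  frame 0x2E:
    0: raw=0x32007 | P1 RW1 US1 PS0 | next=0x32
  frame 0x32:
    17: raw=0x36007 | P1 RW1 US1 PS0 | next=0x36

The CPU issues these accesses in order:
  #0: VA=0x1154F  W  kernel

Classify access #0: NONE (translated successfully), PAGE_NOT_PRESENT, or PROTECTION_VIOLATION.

Per-access translation:
#0 VA=0x1154F (w,kernel):
  lvl0: tbl 0x2E, slot 0 ⇒ 0x32007 (P1/RW1/US1/PS0)
  lvl1: tbl 0x32, slot 17 ⇒ 0x36007 (P1/RW1/US1/PS0)
  ⇒ phys 0x3654F  [2 reads]

Access #0 fault: NONE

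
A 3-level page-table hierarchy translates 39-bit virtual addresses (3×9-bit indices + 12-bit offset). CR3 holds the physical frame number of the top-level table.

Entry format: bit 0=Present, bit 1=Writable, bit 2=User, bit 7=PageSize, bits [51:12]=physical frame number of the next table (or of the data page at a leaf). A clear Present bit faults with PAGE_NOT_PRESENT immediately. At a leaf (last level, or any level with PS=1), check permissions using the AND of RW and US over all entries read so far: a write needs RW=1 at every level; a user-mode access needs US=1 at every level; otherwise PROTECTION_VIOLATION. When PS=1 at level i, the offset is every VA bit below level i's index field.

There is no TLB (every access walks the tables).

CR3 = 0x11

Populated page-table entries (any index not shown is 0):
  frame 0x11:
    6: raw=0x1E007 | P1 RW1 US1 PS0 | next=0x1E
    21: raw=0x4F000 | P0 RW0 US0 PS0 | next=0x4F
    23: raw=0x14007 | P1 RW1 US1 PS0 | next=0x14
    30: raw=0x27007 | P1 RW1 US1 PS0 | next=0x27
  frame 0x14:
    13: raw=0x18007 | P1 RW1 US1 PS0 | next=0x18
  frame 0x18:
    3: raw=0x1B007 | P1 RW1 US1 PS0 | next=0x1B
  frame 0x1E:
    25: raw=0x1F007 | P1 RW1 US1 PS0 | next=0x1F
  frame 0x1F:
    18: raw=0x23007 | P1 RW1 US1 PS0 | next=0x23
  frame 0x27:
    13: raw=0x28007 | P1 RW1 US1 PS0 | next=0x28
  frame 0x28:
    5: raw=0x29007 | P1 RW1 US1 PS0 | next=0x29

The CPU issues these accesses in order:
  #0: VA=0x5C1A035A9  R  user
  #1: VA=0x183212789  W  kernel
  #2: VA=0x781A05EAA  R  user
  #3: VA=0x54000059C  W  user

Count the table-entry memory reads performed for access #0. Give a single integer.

Trace:
#0 VA=0x5C1A035A9 (r,user):
  [0] read 0x11 idx=23: raw=0x14007 flags P=1 W=1 U=1 S=0
  [1] read 0x14 idx=13: raw=0x18007 flags P=1 W=1 U=1 S=0
  [2] read 0x18 idx=3: raw=0x1B007 flags P=1 W=1 U=1 S=0
  → PA=0x1B5A9  (3 entries read)
#1 VA=0x183212789 (w,kernel):
  [0] read 0x11 idx=6: raw=0x1E007 flags P=1 W=1 U=1 S=0
  [1] read 0x1E idx=25: raw=0x1F007 flags P=1 W=1 U=1 S=0
  [2] read 0x1F idx=18: raw=0x23007 flags P=1 W=1 U=1 S=0
  → PA=0x23789  (3 entries read)
#2 VA=0x781A05EAA (r,user):
  [0] read 0x11 idx=30: raw=0x27007 flags P=1 W=1 U=1 S=0
  [1] read 0x27 idx=13: raw=0x28007 flags P=1 W=1 U=1 S=0
  [2] read 0x28 idx=5: raw=0x29007 flags P=1 W=1 U=1 S=0
  → PA=0x29EAA  (3 entries read)
#3 VA=0x54000059C (w,user):
  [0] read 0x11 idx=21: raw=0x4F000 flags P=0 W=0 U=0 S=0
  ✗ PAGE_NOT_PRESENT  [1 reads]

Entries read for #0: 3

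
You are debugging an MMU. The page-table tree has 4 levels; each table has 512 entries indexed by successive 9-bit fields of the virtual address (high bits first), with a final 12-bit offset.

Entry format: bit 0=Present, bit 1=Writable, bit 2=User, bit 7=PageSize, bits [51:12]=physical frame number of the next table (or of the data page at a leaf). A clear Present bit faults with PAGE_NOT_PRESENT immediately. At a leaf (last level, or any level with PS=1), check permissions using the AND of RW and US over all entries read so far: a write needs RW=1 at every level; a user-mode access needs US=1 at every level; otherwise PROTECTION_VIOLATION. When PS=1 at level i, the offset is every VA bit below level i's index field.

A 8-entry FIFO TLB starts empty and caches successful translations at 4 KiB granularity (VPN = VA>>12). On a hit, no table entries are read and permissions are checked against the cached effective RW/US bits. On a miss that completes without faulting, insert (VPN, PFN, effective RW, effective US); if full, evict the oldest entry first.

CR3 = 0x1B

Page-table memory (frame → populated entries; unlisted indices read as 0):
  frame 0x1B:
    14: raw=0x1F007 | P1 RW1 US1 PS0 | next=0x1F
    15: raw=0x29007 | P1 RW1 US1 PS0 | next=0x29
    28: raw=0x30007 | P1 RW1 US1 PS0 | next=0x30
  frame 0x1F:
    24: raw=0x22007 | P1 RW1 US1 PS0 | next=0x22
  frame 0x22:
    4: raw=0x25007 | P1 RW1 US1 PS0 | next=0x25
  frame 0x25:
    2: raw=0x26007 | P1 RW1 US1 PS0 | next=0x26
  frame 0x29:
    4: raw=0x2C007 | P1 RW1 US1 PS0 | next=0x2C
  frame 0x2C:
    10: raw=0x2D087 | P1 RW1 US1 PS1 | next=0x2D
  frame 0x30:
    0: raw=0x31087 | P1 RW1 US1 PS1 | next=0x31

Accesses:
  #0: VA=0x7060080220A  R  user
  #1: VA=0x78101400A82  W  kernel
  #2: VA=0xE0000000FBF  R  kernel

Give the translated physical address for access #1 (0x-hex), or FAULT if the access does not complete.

Per-access translation:
#0 VA=0x7060080220A (r,user):
  L0 @0x1B[14] → 0x1F007  P=1,RW=1,US=1,PS=0
  L1 @0x1F[24] → 0x22007  P=1,RW=1,US=1,PS=0
  L2 @0x22[4] → 0x25007  P=1,RW=1,US=1,PS=0
  L3 @0x25[2] → 0x26007  P=1,RW=1,US=1,PS=0
  ⇒ phys 0x2620A  [4 reads]
#1 VA=0x78101400A82 (w,kernel):
  L0 @0x1B[15] → 0x29007  P=1,RW=1,US=1,PS=0
  L1 @0x29[4] → 0x2C007  P=1,RW=1,US=1,PS=0
  L2 @0x2C[10] → 0x2D087  P=1,RW=1,US=1,PS=1
  ⇒ phys 0x2DA82 (huge @L2)  [3 reads]
#2 VA=0xE0000000FBF (r,kernel):
  L0 @0x1B[28] → 0x30007  P=1,RW=1,US=1,PS=0
  L1 @0x30[0] → 0x31087  P=1,RW=1,US=1,PS=1
  ⇒ phys 0x31FBF (huge @L1)  [2 reads]

Access #1 PA: 0x2DA82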